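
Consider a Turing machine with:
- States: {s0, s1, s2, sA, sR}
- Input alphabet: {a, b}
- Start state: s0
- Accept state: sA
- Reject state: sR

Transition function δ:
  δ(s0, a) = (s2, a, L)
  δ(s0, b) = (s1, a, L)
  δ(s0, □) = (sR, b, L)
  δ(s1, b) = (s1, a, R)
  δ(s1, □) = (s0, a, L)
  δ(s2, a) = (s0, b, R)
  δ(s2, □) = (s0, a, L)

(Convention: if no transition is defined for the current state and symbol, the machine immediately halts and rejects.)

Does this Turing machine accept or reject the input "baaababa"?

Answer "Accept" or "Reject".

Execution trace:
Initial: [s0]baaababa
Step 1: δ(s0, b) = (s1, a, L) → [s1]□aaaababa
Step 2: δ(s1, □) = (s0, a, L) → [s0]□aaaaababa
Step 3: δ(s0, □) = (sR, b, L) → [sR]□baaaaababa

The machine reaches the reject state sR and halts.

Answer: Reject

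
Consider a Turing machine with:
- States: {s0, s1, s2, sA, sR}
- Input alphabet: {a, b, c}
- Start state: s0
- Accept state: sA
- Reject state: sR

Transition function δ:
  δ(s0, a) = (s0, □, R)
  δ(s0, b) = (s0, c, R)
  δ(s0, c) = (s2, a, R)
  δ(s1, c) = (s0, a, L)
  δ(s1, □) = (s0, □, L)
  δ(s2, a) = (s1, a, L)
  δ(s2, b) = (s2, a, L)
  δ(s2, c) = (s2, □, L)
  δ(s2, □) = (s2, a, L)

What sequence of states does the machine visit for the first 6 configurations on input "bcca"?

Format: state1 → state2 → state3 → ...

Execution trace:
Initial: [s0]bcca
Step 1: δ(s0, b) = (s0, c, R) → c[s0]cca
Step 2: δ(s0, c) = (s2, a, R) → ca[s2]ca
Step 3: δ(s2, c) = (s2, □, L) → c[s2]a□a
Step 4: δ(s2, a) = (s1, a, L) → [s1]ca□a
Step 5: δ(s1, c) = (s0, a, L) → [s0]□aa□a

No transition is defined for δ(s0, □). By convention the machine halts and rejects.

State sequence: s0 → s0 → s2 → s2 → s1 → s0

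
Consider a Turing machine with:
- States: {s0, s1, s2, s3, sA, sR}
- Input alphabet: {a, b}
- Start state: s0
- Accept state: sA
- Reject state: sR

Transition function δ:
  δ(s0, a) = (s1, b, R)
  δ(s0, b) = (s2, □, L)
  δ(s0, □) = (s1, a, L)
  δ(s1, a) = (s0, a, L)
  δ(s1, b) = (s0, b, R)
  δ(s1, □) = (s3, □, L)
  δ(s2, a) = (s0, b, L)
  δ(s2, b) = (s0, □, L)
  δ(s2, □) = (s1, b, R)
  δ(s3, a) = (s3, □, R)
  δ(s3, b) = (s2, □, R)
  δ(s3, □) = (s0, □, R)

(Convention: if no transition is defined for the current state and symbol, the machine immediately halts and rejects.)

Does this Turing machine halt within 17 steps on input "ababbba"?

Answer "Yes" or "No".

Execution trace:
Initial: [s0]ababbba
Step 1: δ(s0, a) = (s1, b, R) → b[s1]babbba
Step 2: δ(s1, b) = (s0, b, R) → bb[s0]abbba
Step 3: δ(s0, a) = (s1, b, R) → bbb[s1]bbba
Step 4: δ(s1, b) = (s0, b, R) → bbbb[s0]bba
Step 5: δ(s0, b) = (s2, □, L) → bbb[s2]b□ba
Step 6: δ(s2, b) = (s0, □, L) → bb[s0]b□□ba
Step 7: δ(s0, b) = (s2, □, L) → b[s2]b□□□ba
Step 8: δ(s2, b) = (s0, □, L) → [s0]b□□□□ba
Step 9: δ(s0, b) = (s2, □, L) → [s2]□□□□□□ba
Step 10: δ(s2, □) = (s1, b, R) → b[s1]□□□□□ba
Step 11: δ(s1, □) = (s3, □, L) → [s3]b□□□□□ba
Step 12: δ(s3, b) = (s2, □, R) → □[s2]□□□□□ba
Step 13: δ(s2, □) = (s1, b, R) → □b[s1]□□□□ba
Step 14: δ(s1, □) = (s3, □, L) → □[s3]b□□□□ba
Step 15: δ(s3, b) = (s2, □, R) → □□[s2]□□□□ba
Step 16: δ(s2, □) = (s1, b, R) → □□b[s1]□□□ba
Step 17: δ(s1, □) = (s3, □, L) → □□[s3]b□□□ba

The machine has not reached a halting state after 17 steps.
The machine did not halt within the 17-step bound.

Answer: No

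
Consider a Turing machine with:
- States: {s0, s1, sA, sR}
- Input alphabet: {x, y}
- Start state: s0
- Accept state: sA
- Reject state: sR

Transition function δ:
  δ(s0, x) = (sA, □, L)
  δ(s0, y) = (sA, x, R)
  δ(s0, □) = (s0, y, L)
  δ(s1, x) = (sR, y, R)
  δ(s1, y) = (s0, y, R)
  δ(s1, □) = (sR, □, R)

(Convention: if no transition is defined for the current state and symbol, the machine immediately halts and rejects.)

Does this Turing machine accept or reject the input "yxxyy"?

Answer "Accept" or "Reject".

Execution trace:
Initial: [s0]yxxyy
Step 1: δ(s0, y) = (sA, x, R) → x[sA]xxyy

The machine reaches the accept state sA and halts.

Answer: Accept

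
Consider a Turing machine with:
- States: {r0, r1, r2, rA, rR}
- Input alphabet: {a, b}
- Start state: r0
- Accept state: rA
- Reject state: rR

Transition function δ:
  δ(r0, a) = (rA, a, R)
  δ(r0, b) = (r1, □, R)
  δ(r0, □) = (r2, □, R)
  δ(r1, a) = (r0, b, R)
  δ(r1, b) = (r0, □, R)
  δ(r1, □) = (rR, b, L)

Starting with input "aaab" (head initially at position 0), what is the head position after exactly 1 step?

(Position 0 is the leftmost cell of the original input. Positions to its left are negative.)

Execution trace (head position shown):
Step 0: [r0]aaab  (head at position 0)
Step 1: move right → a[rA]aab  (head at position 1)

After 1 step, the head is at position 1.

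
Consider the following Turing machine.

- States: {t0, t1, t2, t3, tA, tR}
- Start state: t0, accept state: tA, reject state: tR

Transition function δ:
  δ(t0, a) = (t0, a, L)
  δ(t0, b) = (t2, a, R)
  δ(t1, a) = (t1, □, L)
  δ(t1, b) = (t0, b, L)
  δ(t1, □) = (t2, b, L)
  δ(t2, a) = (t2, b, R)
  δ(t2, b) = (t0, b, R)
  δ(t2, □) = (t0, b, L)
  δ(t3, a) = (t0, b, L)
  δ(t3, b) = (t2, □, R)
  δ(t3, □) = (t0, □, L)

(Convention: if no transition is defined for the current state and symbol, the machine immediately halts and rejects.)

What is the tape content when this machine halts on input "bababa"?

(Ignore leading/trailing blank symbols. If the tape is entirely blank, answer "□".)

Execution trace:
Initial: [t0]bababa
Step 1: δ(t0, b) = (t2, a, R) → a[t2]ababa
Step 2: δ(t2, a) = (t2, b, R) → ab[t2]baba
Step 3: δ(t2, b) = (t0, b, R) → abb[t0]aba
Step 4: δ(t0, a) = (t0, a, L) → ab[t0]baba
Step 5: δ(t0, b) = (t2, a, R) → aba[t2]aba
Step 6: δ(t2, a) = (t2, b, R) → abab[t2]ba
Step 7: δ(t2, b) = (t0, b, R) → ababb[t0]a
Step 8: δ(t0, a) = (t0, a, L) → abab[t0]ba
Step 9: δ(t0, b) = (t2, a, R) → ababa[t2]a
Step 10: δ(t2, a) = (t2, b, R) → ababab[t2]□
Step 11: δ(t2, □) = (t0, b, L) → ababa[t0]bb
Step 12: δ(t0, b) = (t2, a, R) → ababaa[t2]b
Step 13: δ(t2, b) = (t0, b, R) → ababaab[t0]□

No transition is defined for δ(t0, □). By convention the machine halts and rejects.

Final tape (ignoring leading/trailing blanks): ababaab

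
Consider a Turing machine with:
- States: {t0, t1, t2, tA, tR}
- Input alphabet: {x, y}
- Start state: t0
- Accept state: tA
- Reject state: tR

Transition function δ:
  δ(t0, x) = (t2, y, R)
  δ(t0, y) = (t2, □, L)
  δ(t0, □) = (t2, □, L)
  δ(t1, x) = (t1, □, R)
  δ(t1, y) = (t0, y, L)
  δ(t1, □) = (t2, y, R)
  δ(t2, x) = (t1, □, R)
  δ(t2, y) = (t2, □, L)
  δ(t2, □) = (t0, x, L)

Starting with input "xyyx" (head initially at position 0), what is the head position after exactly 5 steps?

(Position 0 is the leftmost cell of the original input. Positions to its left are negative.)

Execution trace (head position shown):
Step 0: [t0]xyyx  (head at position 0)
Step 1: move right → y[t2]yyx  (head at position 1)
Step 2: move left → [t2]y□yx  (head at position 0)
Step 3: move left → [t2]□□□yx  (head at position -1)
Step 4: move left → [t0]□x□□yx  (head at position -2)
Step 5: move left → [t2]□□x□□yx  (head at position -3)

After 5 steps, the head is at position -3.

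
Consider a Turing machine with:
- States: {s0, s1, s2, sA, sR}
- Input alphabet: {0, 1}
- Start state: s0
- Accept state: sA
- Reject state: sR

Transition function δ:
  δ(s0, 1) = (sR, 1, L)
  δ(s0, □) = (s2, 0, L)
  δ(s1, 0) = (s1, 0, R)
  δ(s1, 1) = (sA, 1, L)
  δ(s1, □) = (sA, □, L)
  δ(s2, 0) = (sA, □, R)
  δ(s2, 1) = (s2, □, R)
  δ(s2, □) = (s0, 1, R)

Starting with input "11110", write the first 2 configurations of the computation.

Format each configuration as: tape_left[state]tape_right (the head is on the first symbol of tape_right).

Transitions applied:
Step 1: δ(s0, 1) = (sR, 1, L)

The first 2 configurations are:
[s0]11110 ⊢ [sR]□11110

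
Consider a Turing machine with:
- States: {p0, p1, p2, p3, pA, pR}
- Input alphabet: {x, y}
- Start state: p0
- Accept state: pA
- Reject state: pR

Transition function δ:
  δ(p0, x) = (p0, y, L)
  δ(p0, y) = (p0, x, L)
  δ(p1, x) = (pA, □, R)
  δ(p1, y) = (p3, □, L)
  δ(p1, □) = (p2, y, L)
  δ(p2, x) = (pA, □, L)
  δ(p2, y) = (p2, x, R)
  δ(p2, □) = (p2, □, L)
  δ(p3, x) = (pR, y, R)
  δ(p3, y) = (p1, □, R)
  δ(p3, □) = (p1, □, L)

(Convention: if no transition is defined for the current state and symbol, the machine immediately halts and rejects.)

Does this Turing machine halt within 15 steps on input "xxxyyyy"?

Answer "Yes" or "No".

Execution trace:
Initial: [p0]xxxyyyy
Step 1: δ(p0, x) = (p0, y, L) → [p0]□yxxyyyy

No transition is defined for δ(p0, □). By convention the machine halts and rejects.
The machine halted after 1 step (within the 15-step bound).

Answer: Yes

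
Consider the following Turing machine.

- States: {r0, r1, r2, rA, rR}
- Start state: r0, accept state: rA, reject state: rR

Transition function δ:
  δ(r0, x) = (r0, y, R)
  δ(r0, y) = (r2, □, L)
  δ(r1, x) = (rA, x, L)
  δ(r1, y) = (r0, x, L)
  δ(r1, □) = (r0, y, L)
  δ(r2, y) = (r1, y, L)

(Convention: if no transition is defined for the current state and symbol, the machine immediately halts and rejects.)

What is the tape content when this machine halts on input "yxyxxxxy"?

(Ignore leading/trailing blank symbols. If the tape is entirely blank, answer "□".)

Execution trace:
Initial: [r0]yxyxxxxy
Step 1: δ(r0, y) = (r2, □, L) → [r2]□□xyxxxxy

No transition is defined for δ(r2, □). By convention the machine halts and rejects.

Final tape (ignoring leading/trailing blanks): xyxxxxy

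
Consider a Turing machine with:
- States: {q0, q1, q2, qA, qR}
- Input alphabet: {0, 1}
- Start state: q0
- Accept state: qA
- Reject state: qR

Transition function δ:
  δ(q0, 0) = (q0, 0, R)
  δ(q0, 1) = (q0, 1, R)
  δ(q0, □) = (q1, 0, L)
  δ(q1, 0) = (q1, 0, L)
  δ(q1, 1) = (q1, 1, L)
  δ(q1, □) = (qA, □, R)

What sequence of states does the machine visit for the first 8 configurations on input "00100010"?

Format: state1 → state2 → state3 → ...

Execution trace:
Initial: [q0]00100010
Step 1: δ(q0, 0) = (q0, 0, R) → 0[q0]0100010
Step 2: δ(q0, 0) = (q0, 0, R) → 00[q0]100010
Step 3: δ(q0, 1) = (q0, 1, R) → 001[q0]00010
Step 4: δ(q0, 0) = (q0, 0, R) → 0010[q0]0010
Step 5: δ(q0, 0) = (q0, 0, R) → 00100[q0]010
Step 6: δ(q0, 0) = (q0, 0, R) → 001000[q0]10
Step 7: δ(q0, 1) = (q0, 1, R) → 0010001[q0]0

State sequence: q0 → q0 → q0 → q0 → q0 → q0 → q0 → q0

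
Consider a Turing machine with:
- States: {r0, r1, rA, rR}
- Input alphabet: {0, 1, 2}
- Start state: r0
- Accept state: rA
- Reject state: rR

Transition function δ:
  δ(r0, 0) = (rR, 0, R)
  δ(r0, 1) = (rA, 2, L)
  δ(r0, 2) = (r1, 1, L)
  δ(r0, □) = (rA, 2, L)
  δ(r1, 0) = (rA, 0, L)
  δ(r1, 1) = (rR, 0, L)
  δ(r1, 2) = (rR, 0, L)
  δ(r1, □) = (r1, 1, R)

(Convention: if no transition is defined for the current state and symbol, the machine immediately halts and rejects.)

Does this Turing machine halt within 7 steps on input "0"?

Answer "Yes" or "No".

Execution trace:
Initial: [r0]0
Step 1: δ(r0, 0) = (rR, 0, R) → 0[rR]□

The machine reaches the reject state rR and halts.
The machine halted after 1 step (within the 7-step bound).

Answer: Yes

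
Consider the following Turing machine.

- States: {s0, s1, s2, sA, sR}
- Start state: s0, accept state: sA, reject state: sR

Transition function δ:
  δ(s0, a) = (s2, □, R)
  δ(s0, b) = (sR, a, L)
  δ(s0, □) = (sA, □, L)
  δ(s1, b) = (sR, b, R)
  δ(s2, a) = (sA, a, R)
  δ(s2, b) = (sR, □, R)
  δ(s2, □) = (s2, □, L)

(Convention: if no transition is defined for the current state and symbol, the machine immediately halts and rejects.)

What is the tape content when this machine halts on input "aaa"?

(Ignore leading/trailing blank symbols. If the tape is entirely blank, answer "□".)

Execution trace:
Initial: [s0]aaa
Step 1: δ(s0, a) = (s2, □, R) → □[s2]aa
Step 2: δ(s2, a) = (sA, a, R) → □a[sA]a

The machine reaches the accept state sA and halts.

Final tape (ignoring leading/trailing blanks): aa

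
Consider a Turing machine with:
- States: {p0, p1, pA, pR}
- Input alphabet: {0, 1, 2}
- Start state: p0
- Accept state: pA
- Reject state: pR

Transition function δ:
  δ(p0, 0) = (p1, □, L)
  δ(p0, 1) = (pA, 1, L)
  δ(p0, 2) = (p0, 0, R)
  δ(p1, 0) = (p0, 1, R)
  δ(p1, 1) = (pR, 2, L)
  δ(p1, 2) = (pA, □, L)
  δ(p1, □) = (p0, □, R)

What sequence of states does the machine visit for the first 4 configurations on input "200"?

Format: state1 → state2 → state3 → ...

Execution trace:
Initial: [p0]200
Step 1: δ(p0, 2) = (p0, 0, R) → 0[p0]00
Step 2: δ(p0, 0) = (p1, □, L) → [p1]0□0
Step 3: δ(p1, 0) = (p0, 1, R) → 1[p0]□0

No transition is defined for δ(p0, □). By convention the machine halts and rejects.

State sequence: p0 → p0 → p1 → p0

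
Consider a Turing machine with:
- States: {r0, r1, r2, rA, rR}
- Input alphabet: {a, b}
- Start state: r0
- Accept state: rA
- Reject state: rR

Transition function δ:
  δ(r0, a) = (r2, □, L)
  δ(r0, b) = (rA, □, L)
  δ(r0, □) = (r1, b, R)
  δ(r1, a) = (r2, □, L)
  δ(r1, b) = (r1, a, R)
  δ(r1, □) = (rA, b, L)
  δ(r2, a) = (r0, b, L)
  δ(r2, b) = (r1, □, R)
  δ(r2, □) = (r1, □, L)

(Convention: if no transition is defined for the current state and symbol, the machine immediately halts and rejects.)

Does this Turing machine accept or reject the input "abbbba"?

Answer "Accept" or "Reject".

Execution trace:
Initial: [r0]abbbba
Step 1: δ(r0, a) = (r2, □, L) → [r2]□□bbbba
Step 2: δ(r2, □) = (r1, □, L) → [r1]□□□bbbba
Step 3: δ(r1, □) = (rA, b, L) → [rA]□b□□bbbba

The machine reaches the accept state rA and halts.

Answer: Accept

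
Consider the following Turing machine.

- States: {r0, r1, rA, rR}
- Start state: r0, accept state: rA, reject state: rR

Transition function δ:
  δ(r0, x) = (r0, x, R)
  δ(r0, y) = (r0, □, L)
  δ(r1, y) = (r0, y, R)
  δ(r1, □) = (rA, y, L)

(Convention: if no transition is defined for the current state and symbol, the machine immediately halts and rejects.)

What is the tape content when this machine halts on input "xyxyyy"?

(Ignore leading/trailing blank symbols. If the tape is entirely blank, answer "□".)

Execution trace:
Initial: [r0]xyxyyy
Step 1: δ(r0, x) = (r0, x, R) → x[r0]yxyyy
Step 2: δ(r0, y) = (r0, □, L) → [r0]x□xyyy
Step 3: δ(r0, x) = (r0, x, R) → x[r0]□xyyy

No transition is defined for δ(r0, □). By convention the machine halts and rejects.

Final tape (ignoring leading/trailing blanks): x□xyyy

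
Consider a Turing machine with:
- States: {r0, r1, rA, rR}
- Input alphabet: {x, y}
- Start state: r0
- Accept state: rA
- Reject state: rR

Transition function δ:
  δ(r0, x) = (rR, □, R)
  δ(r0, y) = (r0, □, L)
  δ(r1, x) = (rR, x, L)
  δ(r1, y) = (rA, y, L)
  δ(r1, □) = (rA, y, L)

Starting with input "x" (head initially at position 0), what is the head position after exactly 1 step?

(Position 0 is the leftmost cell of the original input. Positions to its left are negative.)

Execution trace (head position shown):
Step 0: [r0]x  (head at position 0)
Step 1: move right → □[rR]□  (head at position 1)

After 1 step, the head is at position 1.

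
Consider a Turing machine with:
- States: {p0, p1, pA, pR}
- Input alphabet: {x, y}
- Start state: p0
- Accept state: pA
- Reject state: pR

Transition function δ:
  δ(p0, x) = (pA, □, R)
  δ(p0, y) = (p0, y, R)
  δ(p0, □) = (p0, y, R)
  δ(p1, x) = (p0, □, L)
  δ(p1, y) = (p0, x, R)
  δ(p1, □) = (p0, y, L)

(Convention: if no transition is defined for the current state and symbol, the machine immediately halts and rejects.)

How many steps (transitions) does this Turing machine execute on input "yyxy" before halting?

Execution trace:
Initial: [p0]yyxy
Step 1: δ(p0, y) = (p0, y, R) → y[p0]yxy
Step 2: δ(p0, y) = (p0, y, R) → yy[p0]xy
Step 3: δ(p0, x) = (pA, □, R) → yy□[pA]y

The machine reaches the accept state pA and halts.

The machine executed 3 steps before halting.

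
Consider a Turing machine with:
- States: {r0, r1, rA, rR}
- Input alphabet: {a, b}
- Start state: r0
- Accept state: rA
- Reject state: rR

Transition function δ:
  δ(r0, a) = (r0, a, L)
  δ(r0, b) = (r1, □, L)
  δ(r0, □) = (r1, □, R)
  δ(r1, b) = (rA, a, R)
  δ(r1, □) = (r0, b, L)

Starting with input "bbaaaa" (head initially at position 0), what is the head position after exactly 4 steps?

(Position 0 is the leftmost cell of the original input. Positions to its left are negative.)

Execution trace (head position shown):
Step 0: [r0]bbaaaa  (head at position 0)
Step 1: move left → [r1]□□baaaa  (head at position -1)
Step 2: move left → [r0]□b□baaaa  (head at position -2)
Step 3: move right → □[r1]b□baaaa  (head at position -1)
Step 4: move right → □a[rA]□baaaa  (head at position 0)

After 4 steps, the head is at position 0.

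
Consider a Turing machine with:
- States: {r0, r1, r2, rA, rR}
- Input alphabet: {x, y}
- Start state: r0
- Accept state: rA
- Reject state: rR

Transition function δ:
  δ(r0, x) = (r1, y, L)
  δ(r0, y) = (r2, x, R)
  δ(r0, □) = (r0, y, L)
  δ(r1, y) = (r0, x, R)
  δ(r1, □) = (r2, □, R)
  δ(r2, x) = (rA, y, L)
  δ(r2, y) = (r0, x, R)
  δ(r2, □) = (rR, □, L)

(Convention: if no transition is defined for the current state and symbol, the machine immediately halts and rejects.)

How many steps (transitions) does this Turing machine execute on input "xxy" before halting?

Execution trace:
Initial: [r0]xxy
Step 1: δ(r0, x) = (r1, y, L) → [r1]□yxy
Step 2: δ(r1, □) = (r2, □, R) → □[r2]yxy
Step 3: δ(r2, y) = (r0, x, R) → □x[r0]xy
Step 4: δ(r0, x) = (r1, y, L) → □[r1]xyy

No transition is defined for δ(r1, x). By convention the machine halts and rejects.

The machine executed 4 steps before halting.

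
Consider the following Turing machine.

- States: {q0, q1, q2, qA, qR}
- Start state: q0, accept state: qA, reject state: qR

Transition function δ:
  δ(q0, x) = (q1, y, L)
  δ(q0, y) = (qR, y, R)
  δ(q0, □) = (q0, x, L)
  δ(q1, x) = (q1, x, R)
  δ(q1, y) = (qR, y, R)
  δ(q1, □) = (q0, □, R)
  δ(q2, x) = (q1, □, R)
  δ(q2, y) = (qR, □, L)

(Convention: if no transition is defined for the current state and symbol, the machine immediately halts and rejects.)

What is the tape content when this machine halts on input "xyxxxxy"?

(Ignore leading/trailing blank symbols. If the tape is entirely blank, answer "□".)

Execution trace:
Initial: [q0]xyxxxxy
Step 1: δ(q0, x) = (q1, y, L) → [q1]□yyxxxxy
Step 2: δ(q1, □) = (q0, □, R) → □[q0]yyxxxxy
Step 3: δ(q0, y) = (qR, y, R) → □y[qR]yxxxxy

The machine reaches the reject state qR and halts.

Final tape (ignoring leading/trailing blanks): yyxxxxy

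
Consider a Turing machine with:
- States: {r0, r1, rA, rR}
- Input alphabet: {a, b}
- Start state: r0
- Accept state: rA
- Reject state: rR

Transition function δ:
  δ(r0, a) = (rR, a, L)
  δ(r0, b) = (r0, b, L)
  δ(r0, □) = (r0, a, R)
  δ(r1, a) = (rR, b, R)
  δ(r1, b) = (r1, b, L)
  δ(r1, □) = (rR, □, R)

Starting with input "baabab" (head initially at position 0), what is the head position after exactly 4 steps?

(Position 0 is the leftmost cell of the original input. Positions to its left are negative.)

Execution trace (head position shown):
Step 0: [r0]baabab  (head at position 0)
Step 1: move left → [r0]□baabab  (head at position -1)
Step 2: move right → a[r0]baabab  (head at position 0)
Step 3: move left → [r0]abaabab  (head at position -1)
Step 4: move left → [rR]□abaabab  (head at position -2)

After 4 steps, the head is at position -2.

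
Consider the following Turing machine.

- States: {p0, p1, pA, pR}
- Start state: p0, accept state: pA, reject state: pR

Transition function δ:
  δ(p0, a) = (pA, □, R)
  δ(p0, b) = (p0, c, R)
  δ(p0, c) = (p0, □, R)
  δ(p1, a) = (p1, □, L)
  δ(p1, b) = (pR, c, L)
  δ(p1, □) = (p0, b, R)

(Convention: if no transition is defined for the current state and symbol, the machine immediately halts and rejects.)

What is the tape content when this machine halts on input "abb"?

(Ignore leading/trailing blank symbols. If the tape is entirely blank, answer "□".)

Execution trace:
Initial: [p0]abb
Step 1: δ(p0, a) = (pA, □, R) → □[pA]bb

The machine reaches the accept state pA and halts.

Final tape (ignoring leading/trailing blanks): bb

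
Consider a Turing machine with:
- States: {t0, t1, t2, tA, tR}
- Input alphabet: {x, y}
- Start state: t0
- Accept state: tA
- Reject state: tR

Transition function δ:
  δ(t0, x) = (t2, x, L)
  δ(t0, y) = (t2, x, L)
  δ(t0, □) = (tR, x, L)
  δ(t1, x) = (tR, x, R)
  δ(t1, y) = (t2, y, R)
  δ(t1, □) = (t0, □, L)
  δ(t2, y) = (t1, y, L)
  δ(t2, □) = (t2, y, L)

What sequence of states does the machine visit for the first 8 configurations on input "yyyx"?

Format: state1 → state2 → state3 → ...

Execution trace:
Initial: [t0]yyyx
Step 1: δ(t0, y) = (t2, x, L) → [t2]□xyyx
Step 2: δ(t2, □) = (t2, y, L) → [t2]□yxyyx
Step 3: δ(t2, □) = (t2, y, L) → [t2]□yyxyyx
Step 4: δ(t2, □) = (t2, y, L) → [t2]□yyyxyyx
Step 5: δ(t2, □) = (t2, y, L) → [t2]□yyyyxyyx
Step 6: δ(t2, □) = (t2, y, L) → [t2]□yyyyyxyyx
Step 7: δ(t2, □) = (t2, y, L) → [t2]□yyyyyyxyyx

State sequence: t0 → t2 → t2 → t2 → t2 → t2 → t2 → t2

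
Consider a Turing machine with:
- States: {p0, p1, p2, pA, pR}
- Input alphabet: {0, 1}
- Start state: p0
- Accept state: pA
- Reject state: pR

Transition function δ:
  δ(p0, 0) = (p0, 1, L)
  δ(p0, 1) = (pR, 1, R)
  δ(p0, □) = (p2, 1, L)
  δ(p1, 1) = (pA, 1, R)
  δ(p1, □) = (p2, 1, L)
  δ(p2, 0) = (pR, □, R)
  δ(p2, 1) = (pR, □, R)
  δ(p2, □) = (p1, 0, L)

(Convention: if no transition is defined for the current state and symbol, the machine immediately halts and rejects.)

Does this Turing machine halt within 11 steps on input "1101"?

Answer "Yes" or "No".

Execution trace:
Initial: [p0]1101
Step 1: δ(p0, 1) = (pR, 1, R) → 1[pR]101

The machine reaches the reject state pR and halts.
The machine halted after 1 step (within the 11-step bound).

Answer: Yes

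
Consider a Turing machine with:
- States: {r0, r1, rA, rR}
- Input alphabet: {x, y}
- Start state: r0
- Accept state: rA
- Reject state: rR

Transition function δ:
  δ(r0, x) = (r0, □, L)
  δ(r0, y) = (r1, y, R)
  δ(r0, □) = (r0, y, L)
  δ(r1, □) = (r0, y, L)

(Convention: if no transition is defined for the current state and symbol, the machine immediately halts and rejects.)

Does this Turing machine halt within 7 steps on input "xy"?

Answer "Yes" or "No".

Execution trace:
Initial: [r0]xy
Step 1: δ(r0, x) = (r0, □, L) → [r0]□□y
Step 2: δ(r0, □) = (r0, y, L) → [r0]□y□y
Step 3: δ(r0, □) = (r0, y, L) → [r0]□yy□y
Step 4: δ(r0, □) = (r0, y, L) → [r0]□yyy□y
Step 5: δ(r0, □) = (r0, y, L) → [r0]□yyyy□y
Step 6: δ(r0, □) = (r0, y, L) → [r0]□yyyyy□y
Step 7: δ(r0, □) = (r0, y, L) → [r0]□yyyyyy□y

The machine has not reached a halting state after 7 steps.
The machine did not halt within the 7-step bound.

Answer: No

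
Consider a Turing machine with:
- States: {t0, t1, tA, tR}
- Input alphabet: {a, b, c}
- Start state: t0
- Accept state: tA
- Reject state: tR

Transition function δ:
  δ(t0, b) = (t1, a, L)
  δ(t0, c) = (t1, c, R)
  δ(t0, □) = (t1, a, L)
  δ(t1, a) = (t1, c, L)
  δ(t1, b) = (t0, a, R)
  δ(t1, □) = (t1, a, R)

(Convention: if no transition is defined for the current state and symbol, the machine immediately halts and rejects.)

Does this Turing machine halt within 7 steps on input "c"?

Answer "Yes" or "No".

Execution trace:
Initial: [t0]c
Step 1: δ(t0, c) = (t1, c, R) → c[t1]□
Step 2: δ(t1, □) = (t1, a, R) → ca[t1]□
Step 3: δ(t1, □) = (t1, a, R) → caa[t1]□
Step 4: δ(t1, □) = (t1, a, R) → caaa[t1]□
Step 5: δ(t1, □) = (t1, a, R) → caaaa[t1]□
Step 6: δ(t1, □) = (t1, a, R) → caaaaa[t1]□
Step 7: δ(t1, □) = (t1, a, R) → caaaaaa[t1]□

The machine has not reached a halting state after 7 steps.
The machine did not halt within the 7-step bound.

Answer: No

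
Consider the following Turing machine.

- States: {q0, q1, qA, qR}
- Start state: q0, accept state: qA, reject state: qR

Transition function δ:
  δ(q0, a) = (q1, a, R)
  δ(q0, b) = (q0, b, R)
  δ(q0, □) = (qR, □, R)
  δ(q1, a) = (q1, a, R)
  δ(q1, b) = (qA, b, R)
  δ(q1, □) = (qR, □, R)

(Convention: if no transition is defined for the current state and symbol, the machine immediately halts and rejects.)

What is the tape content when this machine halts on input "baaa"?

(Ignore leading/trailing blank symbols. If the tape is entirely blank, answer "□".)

Execution trace:
Initial: [q0]baaa
Step 1: δ(q0, b) = (q0, b, R) → b[q0]aaa
Step 2: δ(q0, a) = (q1, a, R) → ba[q1]aa
Step 3: δ(q1, a) = (q1, a, R) → baa[q1]a
Step 4: δ(q1, a) = (q1, a, R) → baaa[q1]□
Step 5: δ(q1, □) = (qR, □, R) → baaa□[qR]□

The machine reaches the reject state qR and halts.

Final tape (ignoring leading/trailing blanks): baaa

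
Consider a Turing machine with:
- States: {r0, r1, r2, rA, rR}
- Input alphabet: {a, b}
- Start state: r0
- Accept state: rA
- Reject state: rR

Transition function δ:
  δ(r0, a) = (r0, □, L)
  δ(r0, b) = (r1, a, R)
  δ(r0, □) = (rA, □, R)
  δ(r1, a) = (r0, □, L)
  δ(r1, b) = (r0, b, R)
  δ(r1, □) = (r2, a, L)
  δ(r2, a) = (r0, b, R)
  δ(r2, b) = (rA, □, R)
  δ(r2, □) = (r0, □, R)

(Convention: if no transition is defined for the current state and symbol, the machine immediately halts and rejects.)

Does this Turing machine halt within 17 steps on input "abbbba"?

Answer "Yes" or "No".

Execution trace:
Initial: [r0]abbbba
Step 1: δ(r0, a) = (r0, □, L) → [r0]□□bbbba
Step 2: δ(r0, □) = (rA, □, R) → □[rA]□bbbba

The machine reaches the accept state rA and halts.
The machine halted after 2 steps (within the 17-step bound).

Answer: Yes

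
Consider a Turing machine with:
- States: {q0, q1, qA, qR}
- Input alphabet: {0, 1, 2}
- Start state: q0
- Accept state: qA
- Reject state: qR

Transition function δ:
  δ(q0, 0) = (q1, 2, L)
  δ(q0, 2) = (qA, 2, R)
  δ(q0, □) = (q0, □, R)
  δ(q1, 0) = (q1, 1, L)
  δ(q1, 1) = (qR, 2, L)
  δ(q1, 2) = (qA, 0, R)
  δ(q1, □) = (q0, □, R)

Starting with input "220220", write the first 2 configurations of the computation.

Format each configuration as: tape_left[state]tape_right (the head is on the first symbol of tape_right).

Transitions applied:
Step 1: δ(q0, 2) = (qA, 2, R)

The first 2 configurations are:
[q0]220220 ⊢ 2[qA]20220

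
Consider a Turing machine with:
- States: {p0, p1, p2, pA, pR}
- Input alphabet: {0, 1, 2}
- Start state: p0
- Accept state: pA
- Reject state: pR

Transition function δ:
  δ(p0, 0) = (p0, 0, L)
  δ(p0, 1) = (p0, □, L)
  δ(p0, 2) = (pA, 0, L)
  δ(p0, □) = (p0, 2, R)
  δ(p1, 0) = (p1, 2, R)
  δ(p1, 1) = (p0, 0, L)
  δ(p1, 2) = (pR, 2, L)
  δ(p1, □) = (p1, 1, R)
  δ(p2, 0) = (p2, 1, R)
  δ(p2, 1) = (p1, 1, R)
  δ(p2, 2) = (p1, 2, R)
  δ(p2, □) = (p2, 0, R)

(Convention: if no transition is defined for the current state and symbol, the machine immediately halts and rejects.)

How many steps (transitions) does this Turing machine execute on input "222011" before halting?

Execution trace:
Initial: [p0]222011
Step 1: δ(p0, 2) = (pA, 0, L) → [pA]□022011

The machine reaches the accept state pA and halts.

The machine executed 1 step before halting.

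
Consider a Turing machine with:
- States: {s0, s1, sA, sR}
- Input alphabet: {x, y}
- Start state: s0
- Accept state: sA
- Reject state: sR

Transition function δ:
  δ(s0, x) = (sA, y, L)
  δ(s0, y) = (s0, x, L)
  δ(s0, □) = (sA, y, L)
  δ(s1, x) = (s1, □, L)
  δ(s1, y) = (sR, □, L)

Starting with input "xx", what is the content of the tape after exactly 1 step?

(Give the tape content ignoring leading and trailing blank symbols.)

Execution trace:
Initial: [s0]xx
Step 1: δ(s0, x) = (sA, y, L) → [sA]□yx

The machine reaches the accept state sA and halts.

After 1 step, the tape (ignoring leading/trailing blanks) is: yx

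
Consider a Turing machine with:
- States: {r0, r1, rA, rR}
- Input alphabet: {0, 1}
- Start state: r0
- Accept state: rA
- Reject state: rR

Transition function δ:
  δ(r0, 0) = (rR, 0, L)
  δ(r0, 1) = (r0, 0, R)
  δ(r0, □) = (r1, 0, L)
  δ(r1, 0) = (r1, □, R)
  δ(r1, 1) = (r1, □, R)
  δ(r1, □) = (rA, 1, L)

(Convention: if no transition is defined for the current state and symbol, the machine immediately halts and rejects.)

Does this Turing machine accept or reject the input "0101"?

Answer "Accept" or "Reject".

Execution trace:
Initial: [r0]0101
Step 1: δ(r0, 0) = (rR, 0, L) → [rR]□0101

The machine reaches the reject state rR and halts.

Answer: Reject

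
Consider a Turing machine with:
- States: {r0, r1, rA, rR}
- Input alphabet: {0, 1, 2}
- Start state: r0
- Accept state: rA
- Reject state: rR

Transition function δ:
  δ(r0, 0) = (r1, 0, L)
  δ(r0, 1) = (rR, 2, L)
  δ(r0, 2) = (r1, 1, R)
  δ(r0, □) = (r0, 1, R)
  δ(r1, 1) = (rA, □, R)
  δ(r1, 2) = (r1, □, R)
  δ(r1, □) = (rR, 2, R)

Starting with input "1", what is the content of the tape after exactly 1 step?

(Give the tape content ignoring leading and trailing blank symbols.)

Execution trace:
Initial: [r0]1
Step 1: δ(r0, 1) = (rR, 2, L) → [rR]□2

The machine reaches the reject state rR and halts.

After 1 step, the tape (ignoring leading/trailing blanks) is: 2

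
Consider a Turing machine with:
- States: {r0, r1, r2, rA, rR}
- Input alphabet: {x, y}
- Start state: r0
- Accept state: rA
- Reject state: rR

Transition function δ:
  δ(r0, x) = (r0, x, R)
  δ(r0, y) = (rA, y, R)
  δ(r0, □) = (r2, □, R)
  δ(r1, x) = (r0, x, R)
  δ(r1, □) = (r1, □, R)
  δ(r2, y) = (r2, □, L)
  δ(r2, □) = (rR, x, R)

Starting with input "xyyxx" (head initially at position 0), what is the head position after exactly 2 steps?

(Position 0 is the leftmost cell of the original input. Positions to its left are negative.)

Execution trace (head position shown):
Step 0: [r0]xyyxx  (head at position 0)
Step 1: move right → x[r0]yyxx  (head at position 1)
Step 2: move right → xy[rA]yxx  (head at position 2)

After 2 steps, the head is at position 2.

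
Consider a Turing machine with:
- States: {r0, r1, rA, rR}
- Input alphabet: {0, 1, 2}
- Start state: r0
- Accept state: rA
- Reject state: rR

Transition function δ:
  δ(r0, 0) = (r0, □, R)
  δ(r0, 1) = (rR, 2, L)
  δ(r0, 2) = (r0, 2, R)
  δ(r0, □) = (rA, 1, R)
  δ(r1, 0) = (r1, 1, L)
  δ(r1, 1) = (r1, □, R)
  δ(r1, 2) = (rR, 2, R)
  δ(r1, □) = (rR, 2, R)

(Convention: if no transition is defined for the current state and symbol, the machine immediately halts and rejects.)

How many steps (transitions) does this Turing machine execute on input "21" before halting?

Execution trace:
Initial: [r0]21
Step 1: δ(r0, 2) = (r0, 2, R) → 2[r0]1
Step 2: δ(r0, 1) = (rR, 2, L) → [rR]22

The machine reaches the reject state rR and halts.

The machine executed 2 steps before halting.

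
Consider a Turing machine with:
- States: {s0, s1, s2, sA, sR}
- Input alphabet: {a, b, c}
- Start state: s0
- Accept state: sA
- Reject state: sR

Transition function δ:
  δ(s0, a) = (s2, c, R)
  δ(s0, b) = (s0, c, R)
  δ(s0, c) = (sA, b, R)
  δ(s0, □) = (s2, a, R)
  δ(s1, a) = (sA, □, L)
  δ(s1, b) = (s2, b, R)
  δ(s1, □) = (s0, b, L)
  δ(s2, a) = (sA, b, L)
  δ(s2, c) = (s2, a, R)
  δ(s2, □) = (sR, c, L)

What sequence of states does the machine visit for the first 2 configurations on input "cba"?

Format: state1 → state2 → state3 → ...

Execution trace:
Initial: [s0]cba
Step 1: δ(s0, c) = (sA, b, R) → b[sA]ba

The machine reaches the accept state sA and halts.

State sequence: s0 → sA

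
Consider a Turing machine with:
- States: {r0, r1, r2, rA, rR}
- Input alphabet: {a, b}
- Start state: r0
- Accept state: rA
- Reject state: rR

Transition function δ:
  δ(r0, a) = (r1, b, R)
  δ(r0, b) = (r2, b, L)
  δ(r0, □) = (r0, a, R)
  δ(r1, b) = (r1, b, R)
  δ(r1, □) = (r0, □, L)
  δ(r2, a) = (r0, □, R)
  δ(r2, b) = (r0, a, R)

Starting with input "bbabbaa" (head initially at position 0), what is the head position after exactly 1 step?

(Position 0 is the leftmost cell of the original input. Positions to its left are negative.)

Execution trace (head position shown):
Step 0: [r0]bbabbaa  (head at position 0)
Step 1: move left → [r2]□bbabbaa  (head at position -1)

After 1 step, the head is at position -1.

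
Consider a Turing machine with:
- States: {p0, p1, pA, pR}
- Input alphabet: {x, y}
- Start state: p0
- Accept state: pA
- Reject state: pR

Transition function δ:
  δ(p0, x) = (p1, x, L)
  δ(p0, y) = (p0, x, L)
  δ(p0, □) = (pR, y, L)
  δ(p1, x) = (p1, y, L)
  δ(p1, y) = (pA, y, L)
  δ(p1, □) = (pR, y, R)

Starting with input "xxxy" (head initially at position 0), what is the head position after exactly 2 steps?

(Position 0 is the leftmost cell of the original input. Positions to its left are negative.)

Execution trace (head position shown):
Step 0: [p0]xxxy  (head at position 0)
Step 1: move left → [p1]□xxxy  (head at position -1)
Step 2: move right → y[pR]xxxy  (head at position 0)

After 2 steps, the head is at position 0.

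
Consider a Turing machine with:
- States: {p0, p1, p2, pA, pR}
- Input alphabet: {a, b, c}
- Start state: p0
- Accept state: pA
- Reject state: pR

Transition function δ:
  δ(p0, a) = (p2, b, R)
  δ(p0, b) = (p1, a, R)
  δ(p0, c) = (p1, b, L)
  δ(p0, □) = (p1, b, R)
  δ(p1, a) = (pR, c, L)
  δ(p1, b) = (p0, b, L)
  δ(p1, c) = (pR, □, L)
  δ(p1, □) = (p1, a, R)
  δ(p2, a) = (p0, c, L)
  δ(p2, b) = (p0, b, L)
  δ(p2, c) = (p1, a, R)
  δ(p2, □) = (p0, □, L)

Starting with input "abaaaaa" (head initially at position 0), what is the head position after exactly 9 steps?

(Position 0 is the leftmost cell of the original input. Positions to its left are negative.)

Execution trace (head position shown):
Step 0: [p0]abaaaaa  (head at position 0)
Step 1: move right → b[p2]baaaaa  (head at position 1)
Step 2: move left → [p0]bbaaaaa  (head at position 0)
Step 3: move right → a[p1]baaaaa  (head at position 1)
Step 4: move left → [p0]abaaaaa  (head at position 0)
Step 5: move right → b[p2]baaaaa  (head at position 1)
Step 6: move left → [p0]bbaaaaa  (head at position 0)
Step 7: move right → a[p1]baaaaa  (head at position 1)
Step 8: move left → [p0]abaaaaa  (head at position 0)
Step 9: move right → b[p2]baaaaa  (head at position 1)

After 9 steps, the head is at position 1.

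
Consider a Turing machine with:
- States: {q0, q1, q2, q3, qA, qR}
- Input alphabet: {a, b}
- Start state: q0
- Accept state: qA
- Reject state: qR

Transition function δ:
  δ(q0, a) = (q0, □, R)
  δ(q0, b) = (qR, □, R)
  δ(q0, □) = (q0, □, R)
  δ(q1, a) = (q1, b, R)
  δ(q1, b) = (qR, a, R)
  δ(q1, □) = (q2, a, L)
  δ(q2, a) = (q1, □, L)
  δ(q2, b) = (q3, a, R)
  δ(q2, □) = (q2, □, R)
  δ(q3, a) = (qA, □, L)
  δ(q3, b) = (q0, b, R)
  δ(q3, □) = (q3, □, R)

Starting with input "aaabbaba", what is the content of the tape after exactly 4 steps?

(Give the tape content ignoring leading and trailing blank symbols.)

Execution trace:
Initial: [q0]aaabbaba
Step 1: δ(q0, a) = (q0, □, R) → □[q0]aabbaba
Step 2: δ(q0, a) = (q0, □, R) → □□[q0]abbaba
Step 3: δ(q0, a) = (q0, □, R) → □□□[q0]bbaba
Step 4: δ(q0, b) = (qR, □, R) → □□□□[qR]baba

The machine reaches the reject state qR and halts.

After 4 steps, the tape (ignoring leading/trailing blanks) is: baba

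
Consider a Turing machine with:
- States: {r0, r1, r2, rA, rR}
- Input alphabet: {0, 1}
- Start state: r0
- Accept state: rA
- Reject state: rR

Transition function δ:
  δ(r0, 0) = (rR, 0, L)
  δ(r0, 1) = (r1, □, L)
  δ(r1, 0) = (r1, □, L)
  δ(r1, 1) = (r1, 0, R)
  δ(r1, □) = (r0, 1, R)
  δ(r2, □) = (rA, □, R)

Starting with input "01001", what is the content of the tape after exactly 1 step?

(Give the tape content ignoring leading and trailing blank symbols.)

Execution trace:
Initial: [r0]01001
Step 1: δ(r0, 0) = (rR, 0, L) → [rR]□01001

The machine reaches the reject state rR and halts.

After 1 step, the tape (ignoring leading/trailing blanks) is: 01001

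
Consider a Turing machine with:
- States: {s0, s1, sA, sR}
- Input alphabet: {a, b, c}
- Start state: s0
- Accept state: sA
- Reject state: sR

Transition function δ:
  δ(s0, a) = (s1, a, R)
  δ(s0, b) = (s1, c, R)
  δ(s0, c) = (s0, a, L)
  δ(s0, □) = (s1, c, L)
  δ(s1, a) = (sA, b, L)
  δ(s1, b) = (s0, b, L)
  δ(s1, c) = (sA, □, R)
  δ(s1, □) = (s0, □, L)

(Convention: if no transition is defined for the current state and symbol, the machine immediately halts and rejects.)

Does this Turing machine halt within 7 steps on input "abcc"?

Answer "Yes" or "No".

Execution trace:
Initial: [s0]abcc
Step 1: δ(s0, a) = (s1, a, R) → a[s1]bcc
Step 2: δ(s1, b) = (s0, b, L) → [s0]abcc
Step 3: δ(s0, a) = (s1, a, R) → a[s1]bcc
Step 4: δ(s1, b) = (s0, b, L) → [s0]abcc
Step 5: δ(s0, a) = (s1, a, R) → a[s1]bcc
Step 6: δ(s1, b) = (s0, b, L) → [s0]abcc
Step 7: δ(s0, a) = (s1, a, R) → a[s1]bcc

The machine has not reached a halting state after 7 steps.
The machine did not halt within the 7-step bound.

Answer: No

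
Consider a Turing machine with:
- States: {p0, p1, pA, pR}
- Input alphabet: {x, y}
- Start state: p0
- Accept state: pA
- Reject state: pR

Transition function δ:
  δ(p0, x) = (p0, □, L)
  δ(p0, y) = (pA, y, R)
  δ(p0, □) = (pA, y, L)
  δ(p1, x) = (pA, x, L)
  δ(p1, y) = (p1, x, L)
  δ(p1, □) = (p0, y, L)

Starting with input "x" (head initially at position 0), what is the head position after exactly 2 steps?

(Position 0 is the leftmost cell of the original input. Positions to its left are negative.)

Execution trace (head position shown):
Step 0: [p0]x  (head at position 0)
Step 1: move left → [p0]□□  (head at position -1)
Step 2: move left → [pA]□y□  (head at position -2)

After 2 steps, the head is at position -2.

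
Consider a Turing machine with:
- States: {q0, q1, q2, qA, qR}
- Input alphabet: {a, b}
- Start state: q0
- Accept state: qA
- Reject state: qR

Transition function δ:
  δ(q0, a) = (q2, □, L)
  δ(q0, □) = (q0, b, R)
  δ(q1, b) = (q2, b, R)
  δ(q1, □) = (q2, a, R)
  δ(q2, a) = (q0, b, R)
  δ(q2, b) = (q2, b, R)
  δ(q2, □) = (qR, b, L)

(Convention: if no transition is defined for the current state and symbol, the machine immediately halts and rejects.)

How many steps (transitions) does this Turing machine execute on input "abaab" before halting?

Execution trace:
Initial: [q0]abaab
Step 1: δ(q0, a) = (q2, □, L) → [q2]□□baab
Step 2: δ(q2, □) = (qR, b, L) → [qR]□b□baab

The machine reaches the reject state qR and halts.

The machine executed 2 steps before halting.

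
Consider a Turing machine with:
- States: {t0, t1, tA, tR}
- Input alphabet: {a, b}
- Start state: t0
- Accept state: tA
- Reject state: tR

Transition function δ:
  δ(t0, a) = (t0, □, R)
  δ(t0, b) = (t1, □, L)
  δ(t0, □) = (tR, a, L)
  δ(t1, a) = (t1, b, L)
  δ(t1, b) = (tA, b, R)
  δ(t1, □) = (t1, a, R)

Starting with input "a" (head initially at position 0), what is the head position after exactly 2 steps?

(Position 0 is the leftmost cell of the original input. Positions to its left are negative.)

Execution trace (head position shown):
Step 0: [t0]a  (head at position 0)
Step 1: move right → □[t0]□  (head at position 1)
Step 2: move left → [tR]□a  (head at position 0)

After 2 steps, the head is at position 0.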